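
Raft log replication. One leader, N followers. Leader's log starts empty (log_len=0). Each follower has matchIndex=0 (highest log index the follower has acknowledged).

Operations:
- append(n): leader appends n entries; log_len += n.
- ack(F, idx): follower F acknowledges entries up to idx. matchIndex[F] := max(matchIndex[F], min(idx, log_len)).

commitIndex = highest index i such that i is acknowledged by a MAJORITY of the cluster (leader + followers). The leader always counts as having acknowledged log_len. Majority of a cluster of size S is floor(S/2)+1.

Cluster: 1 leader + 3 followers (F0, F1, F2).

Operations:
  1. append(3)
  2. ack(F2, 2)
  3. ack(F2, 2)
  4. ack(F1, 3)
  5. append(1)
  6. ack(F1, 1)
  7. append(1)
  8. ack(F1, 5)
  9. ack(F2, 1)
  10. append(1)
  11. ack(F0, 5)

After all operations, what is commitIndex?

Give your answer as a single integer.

Answer: 5

Derivation:
Op 1: append 3 -> log_len=3
Op 2: F2 acks idx 2 -> match: F0=0 F1=0 F2=2; commitIndex=0
Op 3: F2 acks idx 2 -> match: F0=0 F1=0 F2=2; commitIndex=0
Op 4: F1 acks idx 3 -> match: F0=0 F1=3 F2=2; commitIndex=2
Op 5: append 1 -> log_len=4
Op 6: F1 acks idx 1 -> match: F0=0 F1=3 F2=2; commitIndex=2
Op 7: append 1 -> log_len=5
Op 8: F1 acks idx 5 -> match: F0=0 F1=5 F2=2; commitIndex=2
Op 9: F2 acks idx 1 -> match: F0=0 F1=5 F2=2; commitIndex=2
Op 10: append 1 -> log_len=6
Op 11: F0 acks idx 5 -> match: F0=5 F1=5 F2=2; commitIndex=5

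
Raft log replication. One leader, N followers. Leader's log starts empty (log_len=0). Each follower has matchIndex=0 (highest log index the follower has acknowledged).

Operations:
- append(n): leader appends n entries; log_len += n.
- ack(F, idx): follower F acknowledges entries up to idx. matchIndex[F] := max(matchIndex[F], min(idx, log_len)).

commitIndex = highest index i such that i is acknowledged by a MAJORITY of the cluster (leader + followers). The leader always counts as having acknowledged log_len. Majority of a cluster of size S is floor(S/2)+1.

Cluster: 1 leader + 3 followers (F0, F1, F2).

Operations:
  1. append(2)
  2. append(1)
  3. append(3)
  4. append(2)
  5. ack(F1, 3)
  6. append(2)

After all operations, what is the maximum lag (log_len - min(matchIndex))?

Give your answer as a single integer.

Answer: 10

Derivation:
Op 1: append 2 -> log_len=2
Op 2: append 1 -> log_len=3
Op 3: append 3 -> log_len=6
Op 4: append 2 -> log_len=8
Op 5: F1 acks idx 3 -> match: F0=0 F1=3 F2=0; commitIndex=0
Op 6: append 2 -> log_len=10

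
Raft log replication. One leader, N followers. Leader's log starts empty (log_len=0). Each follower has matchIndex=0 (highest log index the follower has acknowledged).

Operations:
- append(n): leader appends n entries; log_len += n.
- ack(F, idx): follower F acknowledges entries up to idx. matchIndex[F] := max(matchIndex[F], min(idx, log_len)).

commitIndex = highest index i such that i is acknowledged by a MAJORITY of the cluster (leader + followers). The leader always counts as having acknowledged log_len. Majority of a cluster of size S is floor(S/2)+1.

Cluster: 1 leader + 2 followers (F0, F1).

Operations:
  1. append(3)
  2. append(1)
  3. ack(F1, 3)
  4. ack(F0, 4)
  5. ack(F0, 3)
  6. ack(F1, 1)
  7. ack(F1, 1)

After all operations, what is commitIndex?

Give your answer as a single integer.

Op 1: append 3 -> log_len=3
Op 2: append 1 -> log_len=4
Op 3: F1 acks idx 3 -> match: F0=0 F1=3; commitIndex=3
Op 4: F0 acks idx 4 -> match: F0=4 F1=3; commitIndex=4
Op 5: F0 acks idx 3 -> match: F0=4 F1=3; commitIndex=4
Op 6: F1 acks idx 1 -> match: F0=4 F1=3; commitIndex=4
Op 7: F1 acks idx 1 -> match: F0=4 F1=3; commitIndex=4

Answer: 4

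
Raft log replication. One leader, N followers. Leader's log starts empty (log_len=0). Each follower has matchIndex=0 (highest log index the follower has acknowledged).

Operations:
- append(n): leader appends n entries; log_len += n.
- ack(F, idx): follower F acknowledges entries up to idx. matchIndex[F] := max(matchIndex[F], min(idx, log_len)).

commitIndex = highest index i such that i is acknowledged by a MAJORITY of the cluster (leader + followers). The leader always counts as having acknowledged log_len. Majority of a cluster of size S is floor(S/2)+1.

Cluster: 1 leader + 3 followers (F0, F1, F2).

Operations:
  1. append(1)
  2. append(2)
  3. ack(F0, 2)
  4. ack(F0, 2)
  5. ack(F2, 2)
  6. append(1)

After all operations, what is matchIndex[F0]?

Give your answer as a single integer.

Op 1: append 1 -> log_len=1
Op 2: append 2 -> log_len=3
Op 3: F0 acks idx 2 -> match: F0=2 F1=0 F2=0; commitIndex=0
Op 4: F0 acks idx 2 -> match: F0=2 F1=0 F2=0; commitIndex=0
Op 5: F2 acks idx 2 -> match: F0=2 F1=0 F2=2; commitIndex=2
Op 6: append 1 -> log_len=4

Answer: 2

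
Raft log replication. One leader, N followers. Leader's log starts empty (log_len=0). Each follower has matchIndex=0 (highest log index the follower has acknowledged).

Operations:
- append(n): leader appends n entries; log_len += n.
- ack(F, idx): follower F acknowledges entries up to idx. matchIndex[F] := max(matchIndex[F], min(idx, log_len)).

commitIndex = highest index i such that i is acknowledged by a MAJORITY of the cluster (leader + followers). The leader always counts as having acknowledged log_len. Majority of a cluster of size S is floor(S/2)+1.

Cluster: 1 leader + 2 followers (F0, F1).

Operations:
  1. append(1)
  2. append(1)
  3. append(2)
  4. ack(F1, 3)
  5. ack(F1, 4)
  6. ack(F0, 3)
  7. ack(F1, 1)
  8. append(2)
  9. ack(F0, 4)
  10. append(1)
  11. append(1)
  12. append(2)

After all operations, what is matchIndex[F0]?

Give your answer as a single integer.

Op 1: append 1 -> log_len=1
Op 2: append 1 -> log_len=2
Op 3: append 2 -> log_len=4
Op 4: F1 acks idx 3 -> match: F0=0 F1=3; commitIndex=3
Op 5: F1 acks idx 4 -> match: F0=0 F1=4; commitIndex=4
Op 6: F0 acks idx 3 -> match: F0=3 F1=4; commitIndex=4
Op 7: F1 acks idx 1 -> match: F0=3 F1=4; commitIndex=4
Op 8: append 2 -> log_len=6
Op 9: F0 acks idx 4 -> match: F0=4 F1=4; commitIndex=4
Op 10: append 1 -> log_len=7
Op 11: append 1 -> log_len=8
Op 12: append 2 -> log_len=10

Answer: 4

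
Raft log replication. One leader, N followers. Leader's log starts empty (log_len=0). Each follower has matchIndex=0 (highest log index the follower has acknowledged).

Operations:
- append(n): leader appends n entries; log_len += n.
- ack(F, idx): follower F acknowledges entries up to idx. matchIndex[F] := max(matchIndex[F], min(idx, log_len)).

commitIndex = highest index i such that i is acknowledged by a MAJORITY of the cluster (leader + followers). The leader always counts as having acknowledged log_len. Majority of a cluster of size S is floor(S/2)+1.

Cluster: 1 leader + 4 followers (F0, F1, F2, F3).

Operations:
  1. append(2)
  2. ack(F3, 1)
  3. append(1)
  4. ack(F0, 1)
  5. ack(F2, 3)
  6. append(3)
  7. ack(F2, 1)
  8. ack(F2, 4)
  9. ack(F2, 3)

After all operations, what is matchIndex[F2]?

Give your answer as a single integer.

Op 1: append 2 -> log_len=2
Op 2: F3 acks idx 1 -> match: F0=0 F1=0 F2=0 F3=1; commitIndex=0
Op 3: append 1 -> log_len=3
Op 4: F0 acks idx 1 -> match: F0=1 F1=0 F2=0 F3=1; commitIndex=1
Op 5: F2 acks idx 3 -> match: F0=1 F1=0 F2=3 F3=1; commitIndex=1
Op 6: append 3 -> log_len=6
Op 7: F2 acks idx 1 -> match: F0=1 F1=0 F2=3 F3=1; commitIndex=1
Op 8: F2 acks idx 4 -> match: F0=1 F1=0 F2=4 F3=1; commitIndex=1
Op 9: F2 acks idx 3 -> match: F0=1 F1=0 F2=4 F3=1; commitIndex=1

Answer: 4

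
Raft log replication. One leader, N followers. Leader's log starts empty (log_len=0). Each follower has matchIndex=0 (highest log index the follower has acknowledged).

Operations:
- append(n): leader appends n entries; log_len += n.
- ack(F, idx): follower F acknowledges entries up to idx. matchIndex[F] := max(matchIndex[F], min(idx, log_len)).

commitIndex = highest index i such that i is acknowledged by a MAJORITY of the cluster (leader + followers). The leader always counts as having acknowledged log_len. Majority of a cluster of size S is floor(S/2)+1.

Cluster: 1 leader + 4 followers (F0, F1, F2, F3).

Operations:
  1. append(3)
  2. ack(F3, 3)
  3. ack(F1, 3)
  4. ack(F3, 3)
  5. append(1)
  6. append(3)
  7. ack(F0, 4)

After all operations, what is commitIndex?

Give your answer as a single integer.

Op 1: append 3 -> log_len=3
Op 2: F3 acks idx 3 -> match: F0=0 F1=0 F2=0 F3=3; commitIndex=0
Op 3: F1 acks idx 3 -> match: F0=0 F1=3 F2=0 F3=3; commitIndex=3
Op 4: F3 acks idx 3 -> match: F0=0 F1=3 F2=0 F3=3; commitIndex=3
Op 5: append 1 -> log_len=4
Op 6: append 3 -> log_len=7
Op 7: F0 acks idx 4 -> match: F0=4 F1=3 F2=0 F3=3; commitIndex=3

Answer: 3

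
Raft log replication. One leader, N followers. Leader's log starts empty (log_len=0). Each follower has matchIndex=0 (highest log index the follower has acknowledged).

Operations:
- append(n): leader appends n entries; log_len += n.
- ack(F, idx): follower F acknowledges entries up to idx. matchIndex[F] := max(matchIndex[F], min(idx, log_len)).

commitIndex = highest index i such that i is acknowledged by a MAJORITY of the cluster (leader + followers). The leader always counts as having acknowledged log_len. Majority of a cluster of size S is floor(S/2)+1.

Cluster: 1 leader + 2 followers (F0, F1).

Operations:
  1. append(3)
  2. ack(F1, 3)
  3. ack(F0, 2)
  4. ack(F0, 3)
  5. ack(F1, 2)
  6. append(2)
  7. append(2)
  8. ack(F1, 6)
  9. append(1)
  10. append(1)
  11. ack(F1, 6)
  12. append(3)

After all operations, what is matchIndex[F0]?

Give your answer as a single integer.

Op 1: append 3 -> log_len=3
Op 2: F1 acks idx 3 -> match: F0=0 F1=3; commitIndex=3
Op 3: F0 acks idx 2 -> match: F0=2 F1=3; commitIndex=3
Op 4: F0 acks idx 3 -> match: F0=3 F1=3; commitIndex=3
Op 5: F1 acks idx 2 -> match: F0=3 F1=3; commitIndex=3
Op 6: append 2 -> log_len=5
Op 7: append 2 -> log_len=7
Op 8: F1 acks idx 6 -> match: F0=3 F1=6; commitIndex=6
Op 9: append 1 -> log_len=8
Op 10: append 1 -> log_len=9
Op 11: F1 acks idx 6 -> match: F0=3 F1=6; commitIndex=6
Op 12: append 3 -> log_len=12

Answer: 3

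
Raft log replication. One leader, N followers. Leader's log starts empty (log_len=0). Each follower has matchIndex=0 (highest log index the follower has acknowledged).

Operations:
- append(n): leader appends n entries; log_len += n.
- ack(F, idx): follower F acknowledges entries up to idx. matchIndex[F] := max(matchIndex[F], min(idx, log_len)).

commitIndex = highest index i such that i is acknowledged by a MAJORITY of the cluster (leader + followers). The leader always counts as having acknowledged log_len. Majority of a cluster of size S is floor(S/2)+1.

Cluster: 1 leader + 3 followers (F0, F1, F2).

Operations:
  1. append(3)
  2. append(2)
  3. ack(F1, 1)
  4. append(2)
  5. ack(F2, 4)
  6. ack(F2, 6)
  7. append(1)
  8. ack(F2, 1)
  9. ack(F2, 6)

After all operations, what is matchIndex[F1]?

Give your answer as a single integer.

Answer: 1

Derivation:
Op 1: append 3 -> log_len=3
Op 2: append 2 -> log_len=5
Op 3: F1 acks idx 1 -> match: F0=0 F1=1 F2=0; commitIndex=0
Op 4: append 2 -> log_len=7
Op 5: F2 acks idx 4 -> match: F0=0 F1=1 F2=4; commitIndex=1
Op 6: F2 acks idx 6 -> match: F0=0 F1=1 F2=6; commitIndex=1
Op 7: append 1 -> log_len=8
Op 8: F2 acks idx 1 -> match: F0=0 F1=1 F2=6; commitIndex=1
Op 9: F2 acks idx 6 -> match: F0=0 F1=1 F2=6; commitIndex=1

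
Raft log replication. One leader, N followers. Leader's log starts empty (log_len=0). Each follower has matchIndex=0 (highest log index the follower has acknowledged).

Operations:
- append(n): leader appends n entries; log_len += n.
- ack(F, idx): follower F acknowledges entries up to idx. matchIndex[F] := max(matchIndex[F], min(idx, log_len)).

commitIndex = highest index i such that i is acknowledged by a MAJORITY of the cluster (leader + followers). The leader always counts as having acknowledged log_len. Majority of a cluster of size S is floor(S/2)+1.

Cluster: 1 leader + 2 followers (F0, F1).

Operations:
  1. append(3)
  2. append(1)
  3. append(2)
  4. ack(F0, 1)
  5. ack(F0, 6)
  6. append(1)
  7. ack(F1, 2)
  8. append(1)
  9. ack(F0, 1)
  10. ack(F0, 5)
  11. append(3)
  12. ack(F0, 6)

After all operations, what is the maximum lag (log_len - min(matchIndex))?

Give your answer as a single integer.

Op 1: append 3 -> log_len=3
Op 2: append 1 -> log_len=4
Op 3: append 2 -> log_len=6
Op 4: F0 acks idx 1 -> match: F0=1 F1=0; commitIndex=1
Op 5: F0 acks idx 6 -> match: F0=6 F1=0; commitIndex=6
Op 6: append 1 -> log_len=7
Op 7: F1 acks idx 2 -> match: F0=6 F1=2; commitIndex=6
Op 8: append 1 -> log_len=8
Op 9: F0 acks idx 1 -> match: F0=6 F1=2; commitIndex=6
Op 10: F0 acks idx 5 -> match: F0=6 F1=2; commitIndex=6
Op 11: append 3 -> log_len=11
Op 12: F0 acks idx 6 -> match: F0=6 F1=2; commitIndex=6

Answer: 9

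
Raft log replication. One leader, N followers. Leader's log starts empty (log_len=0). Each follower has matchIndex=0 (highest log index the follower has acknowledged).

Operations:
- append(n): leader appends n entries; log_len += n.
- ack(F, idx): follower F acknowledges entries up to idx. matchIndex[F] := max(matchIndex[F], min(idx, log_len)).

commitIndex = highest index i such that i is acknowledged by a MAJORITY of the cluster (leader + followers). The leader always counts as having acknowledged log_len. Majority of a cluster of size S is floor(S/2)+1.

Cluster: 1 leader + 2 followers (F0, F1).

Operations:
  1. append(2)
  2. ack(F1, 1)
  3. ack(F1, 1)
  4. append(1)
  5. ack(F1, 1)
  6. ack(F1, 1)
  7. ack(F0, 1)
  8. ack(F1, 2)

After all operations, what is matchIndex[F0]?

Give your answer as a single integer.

Op 1: append 2 -> log_len=2
Op 2: F1 acks idx 1 -> match: F0=0 F1=1; commitIndex=1
Op 3: F1 acks idx 1 -> match: F0=0 F1=1; commitIndex=1
Op 4: append 1 -> log_len=3
Op 5: F1 acks idx 1 -> match: F0=0 F1=1; commitIndex=1
Op 6: F1 acks idx 1 -> match: F0=0 F1=1; commitIndex=1
Op 7: F0 acks idx 1 -> match: F0=1 F1=1; commitIndex=1
Op 8: F1 acks idx 2 -> match: F0=1 F1=2; commitIndex=2

Answer: 1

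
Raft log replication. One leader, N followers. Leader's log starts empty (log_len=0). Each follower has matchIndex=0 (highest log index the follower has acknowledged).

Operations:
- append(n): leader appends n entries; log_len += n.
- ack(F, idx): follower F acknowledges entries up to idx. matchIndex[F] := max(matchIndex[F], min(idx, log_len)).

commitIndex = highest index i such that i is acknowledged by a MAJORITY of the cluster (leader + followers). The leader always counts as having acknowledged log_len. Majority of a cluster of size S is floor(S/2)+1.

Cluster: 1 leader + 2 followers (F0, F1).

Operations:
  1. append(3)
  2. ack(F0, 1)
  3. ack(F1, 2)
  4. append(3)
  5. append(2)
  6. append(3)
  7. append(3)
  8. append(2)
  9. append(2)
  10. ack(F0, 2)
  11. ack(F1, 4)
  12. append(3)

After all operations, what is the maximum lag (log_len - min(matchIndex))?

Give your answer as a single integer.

Op 1: append 3 -> log_len=3
Op 2: F0 acks idx 1 -> match: F0=1 F1=0; commitIndex=1
Op 3: F1 acks idx 2 -> match: F0=1 F1=2; commitIndex=2
Op 4: append 3 -> log_len=6
Op 5: append 2 -> log_len=8
Op 6: append 3 -> log_len=11
Op 7: append 3 -> log_len=14
Op 8: append 2 -> log_len=16
Op 9: append 2 -> log_len=18
Op 10: F0 acks idx 2 -> match: F0=2 F1=2; commitIndex=2
Op 11: F1 acks idx 4 -> match: F0=2 F1=4; commitIndex=4
Op 12: append 3 -> log_len=21

Answer: 19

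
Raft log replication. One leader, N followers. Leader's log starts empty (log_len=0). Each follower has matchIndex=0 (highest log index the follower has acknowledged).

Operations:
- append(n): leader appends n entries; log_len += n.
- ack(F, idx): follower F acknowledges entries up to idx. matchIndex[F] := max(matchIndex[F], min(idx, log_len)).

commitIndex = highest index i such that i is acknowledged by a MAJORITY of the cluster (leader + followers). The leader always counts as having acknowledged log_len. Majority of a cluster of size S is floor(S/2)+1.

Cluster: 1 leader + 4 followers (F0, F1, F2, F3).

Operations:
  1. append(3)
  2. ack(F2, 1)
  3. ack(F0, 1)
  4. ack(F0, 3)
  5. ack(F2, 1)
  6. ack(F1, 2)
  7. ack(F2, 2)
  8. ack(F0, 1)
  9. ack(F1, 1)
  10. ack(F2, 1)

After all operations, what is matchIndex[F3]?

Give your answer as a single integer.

Answer: 0

Derivation:
Op 1: append 3 -> log_len=3
Op 2: F2 acks idx 1 -> match: F0=0 F1=0 F2=1 F3=0; commitIndex=0
Op 3: F0 acks idx 1 -> match: F0=1 F1=0 F2=1 F3=0; commitIndex=1
Op 4: F0 acks idx 3 -> match: F0=3 F1=0 F2=1 F3=0; commitIndex=1
Op 5: F2 acks idx 1 -> match: F0=3 F1=0 F2=1 F3=0; commitIndex=1
Op 6: F1 acks idx 2 -> match: F0=3 F1=2 F2=1 F3=0; commitIndex=2
Op 7: F2 acks idx 2 -> match: F0=3 F1=2 F2=2 F3=0; commitIndex=2
Op 8: F0 acks idx 1 -> match: F0=3 F1=2 F2=2 F3=0; commitIndex=2
Op 9: F1 acks idx 1 -> match: F0=3 F1=2 F2=2 F3=0; commitIndex=2
Op 10: F2 acks idx 1 -> match: F0=3 F1=2 F2=2 F3=0; commitIndex=2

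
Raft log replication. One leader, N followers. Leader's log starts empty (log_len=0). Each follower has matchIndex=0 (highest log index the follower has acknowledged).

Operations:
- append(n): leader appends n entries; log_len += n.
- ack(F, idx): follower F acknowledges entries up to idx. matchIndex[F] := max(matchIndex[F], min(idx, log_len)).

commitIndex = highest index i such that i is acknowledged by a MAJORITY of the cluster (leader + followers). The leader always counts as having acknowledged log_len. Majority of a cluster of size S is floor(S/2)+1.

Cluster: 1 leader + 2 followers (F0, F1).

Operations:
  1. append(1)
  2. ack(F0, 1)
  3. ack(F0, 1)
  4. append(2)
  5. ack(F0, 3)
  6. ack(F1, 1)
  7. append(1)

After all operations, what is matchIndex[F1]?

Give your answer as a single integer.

Answer: 1

Derivation:
Op 1: append 1 -> log_len=1
Op 2: F0 acks idx 1 -> match: F0=1 F1=0; commitIndex=1
Op 3: F0 acks idx 1 -> match: F0=1 F1=0; commitIndex=1
Op 4: append 2 -> log_len=3
Op 5: F0 acks idx 3 -> match: F0=3 F1=0; commitIndex=3
Op 6: F1 acks idx 1 -> match: F0=3 F1=1; commitIndex=3
Op 7: append 1 -> log_len=4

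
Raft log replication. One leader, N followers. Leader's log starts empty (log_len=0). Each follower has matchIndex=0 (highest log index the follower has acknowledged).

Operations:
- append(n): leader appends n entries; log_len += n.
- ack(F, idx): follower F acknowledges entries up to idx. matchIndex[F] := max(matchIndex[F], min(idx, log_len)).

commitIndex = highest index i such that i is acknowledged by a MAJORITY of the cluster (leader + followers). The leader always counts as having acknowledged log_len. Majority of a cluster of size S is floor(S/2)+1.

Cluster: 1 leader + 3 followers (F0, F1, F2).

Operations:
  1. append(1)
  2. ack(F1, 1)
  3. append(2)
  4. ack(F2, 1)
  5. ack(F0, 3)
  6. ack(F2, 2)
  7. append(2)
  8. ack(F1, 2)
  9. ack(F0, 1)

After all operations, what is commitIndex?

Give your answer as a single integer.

Answer: 2

Derivation:
Op 1: append 1 -> log_len=1
Op 2: F1 acks idx 1 -> match: F0=0 F1=1 F2=0; commitIndex=0
Op 3: append 2 -> log_len=3
Op 4: F2 acks idx 1 -> match: F0=0 F1=1 F2=1; commitIndex=1
Op 5: F0 acks idx 3 -> match: F0=3 F1=1 F2=1; commitIndex=1
Op 6: F2 acks idx 2 -> match: F0=3 F1=1 F2=2; commitIndex=2
Op 7: append 2 -> log_len=5
Op 8: F1 acks idx 2 -> match: F0=3 F1=2 F2=2; commitIndex=2
Op 9: F0 acks idx 1 -> match: F0=3 F1=2 F2=2; commitIndex=2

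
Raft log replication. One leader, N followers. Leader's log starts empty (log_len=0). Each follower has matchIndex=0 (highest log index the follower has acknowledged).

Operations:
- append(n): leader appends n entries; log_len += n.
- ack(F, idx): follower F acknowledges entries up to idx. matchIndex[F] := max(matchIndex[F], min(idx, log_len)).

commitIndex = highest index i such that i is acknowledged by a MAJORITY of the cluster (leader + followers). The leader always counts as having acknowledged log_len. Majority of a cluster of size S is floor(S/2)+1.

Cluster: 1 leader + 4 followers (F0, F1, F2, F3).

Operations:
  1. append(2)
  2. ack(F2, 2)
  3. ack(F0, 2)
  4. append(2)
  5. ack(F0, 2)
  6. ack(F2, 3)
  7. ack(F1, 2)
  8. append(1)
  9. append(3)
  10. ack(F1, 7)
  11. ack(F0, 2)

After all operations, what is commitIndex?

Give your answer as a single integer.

Op 1: append 2 -> log_len=2
Op 2: F2 acks idx 2 -> match: F0=0 F1=0 F2=2 F3=0; commitIndex=0
Op 3: F0 acks idx 2 -> match: F0=2 F1=0 F2=2 F3=0; commitIndex=2
Op 4: append 2 -> log_len=4
Op 5: F0 acks idx 2 -> match: F0=2 F1=0 F2=2 F3=0; commitIndex=2
Op 6: F2 acks idx 3 -> match: F0=2 F1=0 F2=3 F3=0; commitIndex=2
Op 7: F1 acks idx 2 -> match: F0=2 F1=2 F2=3 F3=0; commitIndex=2
Op 8: append 1 -> log_len=5
Op 9: append 3 -> log_len=8
Op 10: F1 acks idx 7 -> match: F0=2 F1=7 F2=3 F3=0; commitIndex=3
Op 11: F0 acks idx 2 -> match: F0=2 F1=7 F2=3 F3=0; commitIndex=3

Answer: 3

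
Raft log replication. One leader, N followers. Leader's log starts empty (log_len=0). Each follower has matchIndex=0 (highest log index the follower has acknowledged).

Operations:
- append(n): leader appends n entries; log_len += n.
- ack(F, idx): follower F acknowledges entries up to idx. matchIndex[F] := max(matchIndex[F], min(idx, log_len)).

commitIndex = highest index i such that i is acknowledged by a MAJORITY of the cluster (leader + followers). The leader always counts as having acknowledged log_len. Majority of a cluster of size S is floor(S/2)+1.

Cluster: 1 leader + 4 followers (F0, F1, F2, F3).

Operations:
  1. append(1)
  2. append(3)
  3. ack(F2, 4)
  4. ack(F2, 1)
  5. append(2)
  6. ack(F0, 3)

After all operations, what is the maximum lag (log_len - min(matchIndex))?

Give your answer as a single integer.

Op 1: append 1 -> log_len=1
Op 2: append 3 -> log_len=4
Op 3: F2 acks idx 4 -> match: F0=0 F1=0 F2=4 F3=0; commitIndex=0
Op 4: F2 acks idx 1 -> match: F0=0 F1=0 F2=4 F3=0; commitIndex=0
Op 5: append 2 -> log_len=6
Op 6: F0 acks idx 3 -> match: F0=3 F1=0 F2=4 F3=0; commitIndex=3

Answer: 6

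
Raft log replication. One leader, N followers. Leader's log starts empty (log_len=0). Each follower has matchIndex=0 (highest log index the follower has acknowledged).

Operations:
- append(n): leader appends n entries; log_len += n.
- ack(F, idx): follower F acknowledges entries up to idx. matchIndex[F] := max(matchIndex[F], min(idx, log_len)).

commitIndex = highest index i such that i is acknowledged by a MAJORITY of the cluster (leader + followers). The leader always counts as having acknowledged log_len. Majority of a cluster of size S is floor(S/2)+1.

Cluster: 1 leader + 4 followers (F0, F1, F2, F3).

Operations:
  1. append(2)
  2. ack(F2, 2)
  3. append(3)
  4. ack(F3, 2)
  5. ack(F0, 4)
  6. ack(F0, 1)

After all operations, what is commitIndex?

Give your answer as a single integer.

Op 1: append 2 -> log_len=2
Op 2: F2 acks idx 2 -> match: F0=0 F1=0 F2=2 F3=0; commitIndex=0
Op 3: append 3 -> log_len=5
Op 4: F3 acks idx 2 -> match: F0=0 F1=0 F2=2 F3=2; commitIndex=2
Op 5: F0 acks idx 4 -> match: F0=4 F1=0 F2=2 F3=2; commitIndex=2
Op 6: F0 acks idx 1 -> match: F0=4 F1=0 F2=2 F3=2; commitIndex=2

Answer: 2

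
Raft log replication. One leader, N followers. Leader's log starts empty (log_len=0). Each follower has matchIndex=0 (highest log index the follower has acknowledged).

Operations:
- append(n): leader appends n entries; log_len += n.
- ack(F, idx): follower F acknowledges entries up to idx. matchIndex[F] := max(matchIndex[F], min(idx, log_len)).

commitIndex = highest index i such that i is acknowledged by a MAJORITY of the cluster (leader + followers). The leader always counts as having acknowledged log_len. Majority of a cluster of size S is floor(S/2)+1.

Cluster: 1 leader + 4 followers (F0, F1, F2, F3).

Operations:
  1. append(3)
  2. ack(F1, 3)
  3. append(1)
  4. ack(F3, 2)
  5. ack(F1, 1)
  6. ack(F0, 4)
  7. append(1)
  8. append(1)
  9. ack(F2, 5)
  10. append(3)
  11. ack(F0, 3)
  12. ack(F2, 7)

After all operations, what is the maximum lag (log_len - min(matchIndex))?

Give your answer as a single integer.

Answer: 7

Derivation:
Op 1: append 3 -> log_len=3
Op 2: F1 acks idx 3 -> match: F0=0 F1=3 F2=0 F3=0; commitIndex=0
Op 3: append 1 -> log_len=4
Op 4: F3 acks idx 2 -> match: F0=0 F1=3 F2=0 F3=2; commitIndex=2
Op 5: F1 acks idx 1 -> match: F0=0 F1=3 F2=0 F3=2; commitIndex=2
Op 6: F0 acks idx 4 -> match: F0=4 F1=3 F2=0 F3=2; commitIndex=3
Op 7: append 1 -> log_len=5
Op 8: append 1 -> log_len=6
Op 9: F2 acks idx 5 -> match: F0=4 F1=3 F2=5 F3=2; commitIndex=4
Op 10: append 3 -> log_len=9
Op 11: F0 acks idx 3 -> match: F0=4 F1=3 F2=5 F3=2; commitIndex=4
Op 12: F2 acks idx 7 -> match: F0=4 F1=3 F2=7 F3=2; commitIndex=4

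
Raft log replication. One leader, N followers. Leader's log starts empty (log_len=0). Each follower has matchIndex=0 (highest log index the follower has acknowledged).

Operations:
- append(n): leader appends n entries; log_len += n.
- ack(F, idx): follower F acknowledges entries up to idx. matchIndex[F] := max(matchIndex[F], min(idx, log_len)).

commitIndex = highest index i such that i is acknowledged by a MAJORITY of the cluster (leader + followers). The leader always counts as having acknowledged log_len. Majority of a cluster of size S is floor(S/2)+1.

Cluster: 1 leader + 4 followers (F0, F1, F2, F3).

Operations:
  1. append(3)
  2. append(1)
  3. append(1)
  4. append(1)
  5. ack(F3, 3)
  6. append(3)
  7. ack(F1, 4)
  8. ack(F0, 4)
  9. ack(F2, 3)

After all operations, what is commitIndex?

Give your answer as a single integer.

Answer: 4

Derivation:
Op 1: append 3 -> log_len=3
Op 2: append 1 -> log_len=4
Op 3: append 1 -> log_len=5
Op 4: append 1 -> log_len=6
Op 5: F3 acks idx 3 -> match: F0=0 F1=0 F2=0 F3=3; commitIndex=0
Op 6: append 3 -> log_len=9
Op 7: F1 acks idx 4 -> match: F0=0 F1=4 F2=0 F3=3; commitIndex=3
Op 8: F0 acks idx 4 -> match: F0=4 F1=4 F2=0 F3=3; commitIndex=4
Op 9: F2 acks idx 3 -> match: F0=4 F1=4 F2=3 F3=3; commitIndex=4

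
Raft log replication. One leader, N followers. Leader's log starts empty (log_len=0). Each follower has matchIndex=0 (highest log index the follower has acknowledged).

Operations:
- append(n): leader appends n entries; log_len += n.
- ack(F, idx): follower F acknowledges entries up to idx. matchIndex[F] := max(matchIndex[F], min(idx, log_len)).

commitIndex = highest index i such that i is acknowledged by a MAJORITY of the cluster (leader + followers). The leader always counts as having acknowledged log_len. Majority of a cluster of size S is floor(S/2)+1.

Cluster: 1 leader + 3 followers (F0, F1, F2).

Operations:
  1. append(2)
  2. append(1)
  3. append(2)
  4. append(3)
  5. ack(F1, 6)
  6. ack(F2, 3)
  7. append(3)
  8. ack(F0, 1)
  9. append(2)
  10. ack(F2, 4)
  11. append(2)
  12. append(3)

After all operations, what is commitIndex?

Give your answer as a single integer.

Answer: 4

Derivation:
Op 1: append 2 -> log_len=2
Op 2: append 1 -> log_len=3
Op 3: append 2 -> log_len=5
Op 4: append 3 -> log_len=8
Op 5: F1 acks idx 6 -> match: F0=0 F1=6 F2=0; commitIndex=0
Op 6: F2 acks idx 3 -> match: F0=0 F1=6 F2=3; commitIndex=3
Op 7: append 3 -> log_len=11
Op 8: F0 acks idx 1 -> match: F0=1 F1=6 F2=3; commitIndex=3
Op 9: append 2 -> log_len=13
Op 10: F2 acks idx 4 -> match: F0=1 F1=6 F2=4; commitIndex=4
Op 11: append 2 -> log_len=15
Op 12: append 3 -> log_len=18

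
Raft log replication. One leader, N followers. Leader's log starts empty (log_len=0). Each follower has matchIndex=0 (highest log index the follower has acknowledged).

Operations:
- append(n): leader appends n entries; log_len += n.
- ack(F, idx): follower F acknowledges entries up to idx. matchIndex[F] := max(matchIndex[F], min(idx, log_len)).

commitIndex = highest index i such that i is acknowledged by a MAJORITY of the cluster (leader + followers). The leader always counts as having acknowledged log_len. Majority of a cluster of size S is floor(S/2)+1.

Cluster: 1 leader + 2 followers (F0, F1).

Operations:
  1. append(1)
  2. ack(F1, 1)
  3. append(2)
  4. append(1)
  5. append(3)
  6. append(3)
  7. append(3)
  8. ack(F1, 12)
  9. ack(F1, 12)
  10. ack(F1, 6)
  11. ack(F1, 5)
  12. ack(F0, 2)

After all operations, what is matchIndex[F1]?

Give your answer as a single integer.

Answer: 12

Derivation:
Op 1: append 1 -> log_len=1
Op 2: F1 acks idx 1 -> match: F0=0 F1=1; commitIndex=1
Op 3: append 2 -> log_len=3
Op 4: append 1 -> log_len=4
Op 5: append 3 -> log_len=7
Op 6: append 3 -> log_len=10
Op 7: append 3 -> log_len=13
Op 8: F1 acks idx 12 -> match: F0=0 F1=12; commitIndex=12
Op 9: F1 acks idx 12 -> match: F0=0 F1=12; commitIndex=12
Op 10: F1 acks idx 6 -> match: F0=0 F1=12; commitIndex=12
Op 11: F1 acks idx 5 -> match: F0=0 F1=12; commitIndex=12
Op 12: F0 acks idx 2 -> match: F0=2 F1=12; commitIndex=12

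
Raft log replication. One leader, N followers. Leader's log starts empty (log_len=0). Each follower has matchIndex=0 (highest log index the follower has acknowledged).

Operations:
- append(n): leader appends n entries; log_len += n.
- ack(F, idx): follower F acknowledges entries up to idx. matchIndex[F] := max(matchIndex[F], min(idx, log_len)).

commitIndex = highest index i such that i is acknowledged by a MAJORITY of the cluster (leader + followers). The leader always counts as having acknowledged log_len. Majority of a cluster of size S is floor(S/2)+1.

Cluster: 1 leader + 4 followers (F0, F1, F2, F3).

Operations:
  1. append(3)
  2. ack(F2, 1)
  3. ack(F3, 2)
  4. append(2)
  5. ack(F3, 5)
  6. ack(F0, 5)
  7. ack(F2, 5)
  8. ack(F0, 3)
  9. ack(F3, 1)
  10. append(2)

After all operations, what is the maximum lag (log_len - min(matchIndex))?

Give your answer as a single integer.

Answer: 7

Derivation:
Op 1: append 3 -> log_len=3
Op 2: F2 acks idx 1 -> match: F0=0 F1=0 F2=1 F3=0; commitIndex=0
Op 3: F3 acks idx 2 -> match: F0=0 F1=0 F2=1 F3=2; commitIndex=1
Op 4: append 2 -> log_len=5
Op 5: F3 acks idx 5 -> match: F0=0 F1=0 F2=1 F3=5; commitIndex=1
Op 6: F0 acks idx 5 -> match: F0=5 F1=0 F2=1 F3=5; commitIndex=5
Op 7: F2 acks idx 5 -> match: F0=5 F1=0 F2=5 F3=5; commitIndex=5
Op 8: F0 acks idx 3 -> match: F0=5 F1=0 F2=5 F3=5; commitIndex=5
Op 9: F3 acks idx 1 -> match: F0=5 F1=0 F2=5 F3=5; commitIndex=5
Op 10: append 2 -> log_len=7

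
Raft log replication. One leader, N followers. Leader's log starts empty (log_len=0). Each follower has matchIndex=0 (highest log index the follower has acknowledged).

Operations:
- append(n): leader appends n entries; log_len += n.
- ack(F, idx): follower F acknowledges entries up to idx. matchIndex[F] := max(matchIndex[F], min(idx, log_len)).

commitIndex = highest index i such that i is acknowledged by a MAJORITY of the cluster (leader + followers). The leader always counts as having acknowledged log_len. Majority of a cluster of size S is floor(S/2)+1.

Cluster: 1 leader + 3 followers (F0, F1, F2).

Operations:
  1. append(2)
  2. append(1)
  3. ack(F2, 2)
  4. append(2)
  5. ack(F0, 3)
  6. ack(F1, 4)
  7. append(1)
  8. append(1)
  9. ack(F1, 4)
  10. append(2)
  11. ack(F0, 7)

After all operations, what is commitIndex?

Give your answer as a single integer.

Answer: 4

Derivation:
Op 1: append 2 -> log_len=2
Op 2: append 1 -> log_len=3
Op 3: F2 acks idx 2 -> match: F0=0 F1=0 F2=2; commitIndex=0
Op 4: append 2 -> log_len=5
Op 5: F0 acks idx 3 -> match: F0=3 F1=0 F2=2; commitIndex=2
Op 6: F1 acks idx 4 -> match: F0=3 F1=4 F2=2; commitIndex=3
Op 7: append 1 -> log_len=6
Op 8: append 1 -> log_len=7
Op 9: F1 acks idx 4 -> match: F0=3 F1=4 F2=2; commitIndex=3
Op 10: append 2 -> log_len=9
Op 11: F0 acks idx 7 -> match: F0=7 F1=4 F2=2; commitIndex=4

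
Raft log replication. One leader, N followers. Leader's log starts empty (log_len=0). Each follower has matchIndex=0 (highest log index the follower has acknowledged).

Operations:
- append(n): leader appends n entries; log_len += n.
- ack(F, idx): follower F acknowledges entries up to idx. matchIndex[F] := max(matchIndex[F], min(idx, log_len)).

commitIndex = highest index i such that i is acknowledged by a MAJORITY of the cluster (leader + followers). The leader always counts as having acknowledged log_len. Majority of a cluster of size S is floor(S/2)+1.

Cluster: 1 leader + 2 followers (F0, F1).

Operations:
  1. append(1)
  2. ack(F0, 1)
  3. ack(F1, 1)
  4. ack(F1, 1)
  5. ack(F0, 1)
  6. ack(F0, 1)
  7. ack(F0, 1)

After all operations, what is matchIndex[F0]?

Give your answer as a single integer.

Op 1: append 1 -> log_len=1
Op 2: F0 acks idx 1 -> match: F0=1 F1=0; commitIndex=1
Op 3: F1 acks idx 1 -> match: F0=1 F1=1; commitIndex=1
Op 4: F1 acks idx 1 -> match: F0=1 F1=1; commitIndex=1
Op 5: F0 acks idx 1 -> match: F0=1 F1=1; commitIndex=1
Op 6: F0 acks idx 1 -> match: F0=1 F1=1; commitIndex=1
Op 7: F0 acks idx 1 -> match: F0=1 F1=1; commitIndex=1

Answer: 1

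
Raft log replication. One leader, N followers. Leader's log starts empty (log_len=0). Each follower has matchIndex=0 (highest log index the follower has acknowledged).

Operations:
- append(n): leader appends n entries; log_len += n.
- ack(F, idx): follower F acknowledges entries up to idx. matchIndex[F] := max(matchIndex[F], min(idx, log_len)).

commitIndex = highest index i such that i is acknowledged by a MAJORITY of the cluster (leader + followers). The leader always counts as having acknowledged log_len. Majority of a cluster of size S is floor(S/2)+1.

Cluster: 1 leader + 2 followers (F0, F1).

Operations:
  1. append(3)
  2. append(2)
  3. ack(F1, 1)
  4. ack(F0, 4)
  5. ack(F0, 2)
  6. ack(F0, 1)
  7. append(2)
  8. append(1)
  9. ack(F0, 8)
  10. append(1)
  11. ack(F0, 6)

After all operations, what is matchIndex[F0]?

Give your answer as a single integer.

Op 1: append 3 -> log_len=3
Op 2: append 2 -> log_len=5
Op 3: F1 acks idx 1 -> match: F0=0 F1=1; commitIndex=1
Op 4: F0 acks idx 4 -> match: F0=4 F1=1; commitIndex=4
Op 5: F0 acks idx 2 -> match: F0=4 F1=1; commitIndex=4
Op 6: F0 acks idx 1 -> match: F0=4 F1=1; commitIndex=4
Op 7: append 2 -> log_len=7
Op 8: append 1 -> log_len=8
Op 9: F0 acks idx 8 -> match: F0=8 F1=1; commitIndex=8
Op 10: append 1 -> log_len=9
Op 11: F0 acks idx 6 -> match: F0=8 F1=1; commitIndex=8

Answer: 8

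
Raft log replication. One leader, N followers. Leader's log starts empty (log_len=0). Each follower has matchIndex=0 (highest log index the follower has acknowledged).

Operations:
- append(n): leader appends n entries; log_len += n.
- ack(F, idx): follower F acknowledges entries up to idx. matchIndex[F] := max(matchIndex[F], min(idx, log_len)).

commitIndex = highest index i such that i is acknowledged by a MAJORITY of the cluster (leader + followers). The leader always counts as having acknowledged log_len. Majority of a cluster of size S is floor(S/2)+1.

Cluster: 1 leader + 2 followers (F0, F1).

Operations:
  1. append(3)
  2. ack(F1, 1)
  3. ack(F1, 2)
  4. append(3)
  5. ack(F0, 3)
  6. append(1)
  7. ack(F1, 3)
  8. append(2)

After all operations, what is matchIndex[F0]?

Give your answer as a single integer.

Op 1: append 3 -> log_len=3
Op 2: F1 acks idx 1 -> match: F0=0 F1=1; commitIndex=1
Op 3: F1 acks idx 2 -> match: F0=0 F1=2; commitIndex=2
Op 4: append 3 -> log_len=6
Op 5: F0 acks idx 3 -> match: F0=3 F1=2; commitIndex=3
Op 6: append 1 -> log_len=7
Op 7: F1 acks idx 3 -> match: F0=3 F1=3; commitIndex=3
Op 8: append 2 -> log_len=9

Answer: 3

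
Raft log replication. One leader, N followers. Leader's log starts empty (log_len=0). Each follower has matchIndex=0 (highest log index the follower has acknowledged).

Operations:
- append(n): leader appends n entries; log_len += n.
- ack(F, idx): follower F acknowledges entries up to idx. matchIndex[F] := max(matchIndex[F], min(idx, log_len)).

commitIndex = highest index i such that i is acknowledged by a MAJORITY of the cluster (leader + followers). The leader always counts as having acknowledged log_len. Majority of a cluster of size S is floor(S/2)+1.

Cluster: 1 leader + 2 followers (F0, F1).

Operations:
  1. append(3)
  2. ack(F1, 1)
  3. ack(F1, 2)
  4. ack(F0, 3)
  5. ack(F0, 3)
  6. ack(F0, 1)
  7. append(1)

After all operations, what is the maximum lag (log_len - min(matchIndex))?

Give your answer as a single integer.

Answer: 2

Derivation:
Op 1: append 3 -> log_len=3
Op 2: F1 acks idx 1 -> match: F0=0 F1=1; commitIndex=1
Op 3: F1 acks idx 2 -> match: F0=0 F1=2; commitIndex=2
Op 4: F0 acks idx 3 -> match: F0=3 F1=2; commitIndex=3
Op 5: F0 acks idx 3 -> match: F0=3 F1=2; commitIndex=3
Op 6: F0 acks idx 1 -> match: F0=3 F1=2; commitIndex=3
Op 7: append 1 -> log_len=4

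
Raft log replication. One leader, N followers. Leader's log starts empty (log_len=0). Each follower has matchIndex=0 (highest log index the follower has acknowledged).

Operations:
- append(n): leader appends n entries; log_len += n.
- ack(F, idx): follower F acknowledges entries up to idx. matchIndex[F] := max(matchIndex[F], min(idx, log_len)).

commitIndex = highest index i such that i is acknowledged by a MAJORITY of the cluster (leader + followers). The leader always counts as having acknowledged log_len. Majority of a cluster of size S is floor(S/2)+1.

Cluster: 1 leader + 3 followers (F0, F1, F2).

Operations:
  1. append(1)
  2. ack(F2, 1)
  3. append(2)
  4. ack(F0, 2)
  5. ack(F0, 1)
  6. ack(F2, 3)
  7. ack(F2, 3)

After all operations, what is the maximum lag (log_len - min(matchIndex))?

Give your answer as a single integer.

Op 1: append 1 -> log_len=1
Op 2: F2 acks idx 1 -> match: F0=0 F1=0 F2=1; commitIndex=0
Op 3: append 2 -> log_len=3
Op 4: F0 acks idx 2 -> match: F0=2 F1=0 F2=1; commitIndex=1
Op 5: F0 acks idx 1 -> match: F0=2 F1=0 F2=1; commitIndex=1
Op 6: F2 acks idx 3 -> match: F0=2 F1=0 F2=3; commitIndex=2
Op 7: F2 acks idx 3 -> match: F0=2 F1=0 F2=3; commitIndex=2

Answer: 3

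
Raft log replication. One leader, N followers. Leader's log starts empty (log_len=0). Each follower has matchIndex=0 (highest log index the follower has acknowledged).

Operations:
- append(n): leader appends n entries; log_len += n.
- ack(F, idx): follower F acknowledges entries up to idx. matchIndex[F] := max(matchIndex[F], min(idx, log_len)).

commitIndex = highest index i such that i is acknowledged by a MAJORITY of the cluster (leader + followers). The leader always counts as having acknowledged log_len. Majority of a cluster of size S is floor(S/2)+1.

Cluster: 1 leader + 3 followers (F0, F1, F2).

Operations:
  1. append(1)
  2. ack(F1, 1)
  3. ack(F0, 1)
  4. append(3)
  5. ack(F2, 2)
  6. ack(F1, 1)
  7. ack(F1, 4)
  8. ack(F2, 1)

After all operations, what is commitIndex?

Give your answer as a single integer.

Answer: 2

Derivation:
Op 1: append 1 -> log_len=1
Op 2: F1 acks idx 1 -> match: F0=0 F1=1 F2=0; commitIndex=0
Op 3: F0 acks idx 1 -> match: F0=1 F1=1 F2=0; commitIndex=1
Op 4: append 3 -> log_len=4
Op 5: F2 acks idx 2 -> match: F0=1 F1=1 F2=2; commitIndex=1
Op 6: F1 acks idx 1 -> match: F0=1 F1=1 F2=2; commitIndex=1
Op 7: F1 acks idx 4 -> match: F0=1 F1=4 F2=2; commitIndex=2
Op 8: F2 acks idx 1 -> match: F0=1 F1=4 F2=2; commitIndex=2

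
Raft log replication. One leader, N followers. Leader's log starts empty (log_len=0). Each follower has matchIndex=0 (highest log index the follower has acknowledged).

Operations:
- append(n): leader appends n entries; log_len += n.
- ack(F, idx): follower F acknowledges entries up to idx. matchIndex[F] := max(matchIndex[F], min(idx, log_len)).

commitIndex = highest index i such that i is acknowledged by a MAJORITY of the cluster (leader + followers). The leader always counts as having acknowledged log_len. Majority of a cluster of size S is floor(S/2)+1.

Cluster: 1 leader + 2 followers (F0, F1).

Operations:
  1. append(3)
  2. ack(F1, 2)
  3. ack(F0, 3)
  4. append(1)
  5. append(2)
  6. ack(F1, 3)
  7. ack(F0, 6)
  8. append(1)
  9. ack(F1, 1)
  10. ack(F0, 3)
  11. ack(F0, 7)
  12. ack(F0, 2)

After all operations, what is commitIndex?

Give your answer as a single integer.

Answer: 7

Derivation:
Op 1: append 3 -> log_len=3
Op 2: F1 acks idx 2 -> match: F0=0 F1=2; commitIndex=2
Op 3: F0 acks idx 3 -> match: F0=3 F1=2; commitIndex=3
Op 4: append 1 -> log_len=4
Op 5: append 2 -> log_len=6
Op 6: F1 acks idx 3 -> match: F0=3 F1=3; commitIndex=3
Op 7: F0 acks idx 6 -> match: F0=6 F1=3; commitIndex=6
Op 8: append 1 -> log_len=7
Op 9: F1 acks idx 1 -> match: F0=6 F1=3; commitIndex=6
Op 10: F0 acks idx 3 -> match: F0=6 F1=3; commitIndex=6
Op 11: F0 acks idx 7 -> match: F0=7 F1=3; commitIndex=7
Op 12: F0 acks idx 2 -> match: F0=7 F1=3; commitIndex=7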